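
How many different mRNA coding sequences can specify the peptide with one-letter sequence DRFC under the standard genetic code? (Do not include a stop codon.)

Asp: 2 codons.
Arg: 6 codons.
Phe: 2 codons.
Cys: 2 codons.
2 × 6 × 2 × 2 = 48.

48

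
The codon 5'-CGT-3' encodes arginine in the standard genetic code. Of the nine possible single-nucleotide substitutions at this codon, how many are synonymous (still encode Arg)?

Position 1: none → 0 synonymous.
Position 2: none → 0 synonymous.
Position 3: CGC, CGA, CGG → 3 synonymous.
Total: 0 + 0 + 3 = 3.

3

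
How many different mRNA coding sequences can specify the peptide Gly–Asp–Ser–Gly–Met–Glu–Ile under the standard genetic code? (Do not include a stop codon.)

1152

Gly: 4 codons.
Asp: 2 codons.
Ser: 6 codons.
Gly: 4 codons.
Met: 1 codon.
Glu: 2 codons.
Ile: 3 codons.
4 × 2 × 6 × 4 × 1 × 2 × 3 = 1152.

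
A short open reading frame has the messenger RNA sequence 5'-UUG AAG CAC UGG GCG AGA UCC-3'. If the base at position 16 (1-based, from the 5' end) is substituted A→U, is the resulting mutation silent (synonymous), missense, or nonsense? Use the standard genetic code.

Position 16 falls in codon 6: AGA → Arg.
After the substitution the codon is UGA → Stop.
The new codon is a stop codon, so this is a nonsense mutation.

nonsense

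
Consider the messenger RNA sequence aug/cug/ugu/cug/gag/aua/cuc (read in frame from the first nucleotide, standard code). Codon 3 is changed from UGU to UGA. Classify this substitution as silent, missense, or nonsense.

Position 9 falls in codon 3: UGU → Cys.
After the substitution the codon is UGA → Stop.
The new codon is a stop codon, so this is a nonsense mutation.

nonsense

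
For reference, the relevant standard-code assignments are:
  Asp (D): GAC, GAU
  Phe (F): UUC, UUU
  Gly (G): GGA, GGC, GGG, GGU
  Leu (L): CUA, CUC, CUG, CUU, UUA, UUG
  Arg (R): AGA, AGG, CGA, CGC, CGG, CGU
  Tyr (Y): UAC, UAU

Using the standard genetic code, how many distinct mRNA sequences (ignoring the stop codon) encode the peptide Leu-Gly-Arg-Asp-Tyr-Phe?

Leu: 6 codons.
Gly: 4 codons.
Arg: 6 codons.
Asp: 2 codons.
Tyr: 2 codons.
Phe: 2 codons.
6 × 4 × 6 × 2 × 2 × 2 = 1152.

1152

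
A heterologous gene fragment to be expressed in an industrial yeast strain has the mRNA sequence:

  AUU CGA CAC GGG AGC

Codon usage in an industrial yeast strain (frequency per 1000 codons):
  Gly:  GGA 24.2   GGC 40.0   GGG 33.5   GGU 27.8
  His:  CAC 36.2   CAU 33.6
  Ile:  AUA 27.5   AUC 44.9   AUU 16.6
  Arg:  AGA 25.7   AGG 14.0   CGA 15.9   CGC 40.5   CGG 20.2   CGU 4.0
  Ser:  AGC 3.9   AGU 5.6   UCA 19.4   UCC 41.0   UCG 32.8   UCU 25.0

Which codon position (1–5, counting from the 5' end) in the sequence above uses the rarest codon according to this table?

5

Codon 1 AUU (Ile): 16.6 per 1000.
Codon 2 CGA (Arg): 15.9 per 1000.
Codon 3 CAC (His): 36.2 per 1000.
Codon 4 GGG (Gly): 33.5 per 1000.
Codon 5 AGC (Ser): 3.9 per 1000.
Lowest frequency is 3.9 at codon 5.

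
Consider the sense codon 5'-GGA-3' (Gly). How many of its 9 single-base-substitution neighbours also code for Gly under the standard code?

3

Position 1: none → 0 synonymous.
Position 2: none → 0 synonymous.
Position 3: GGU, GGC, GGG → 3 synonymous.
Total: 0 + 0 + 3 = 3.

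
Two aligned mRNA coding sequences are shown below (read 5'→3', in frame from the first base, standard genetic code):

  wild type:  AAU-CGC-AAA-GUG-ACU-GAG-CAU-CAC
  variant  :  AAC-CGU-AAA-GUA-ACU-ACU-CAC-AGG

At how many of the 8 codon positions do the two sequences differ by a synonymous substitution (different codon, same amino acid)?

Codon 1: AAU Asn / AAC Asn — synonymous.
Codon 2: CGC Arg / CGU Arg — synonymous.
Codon 3: AAA Lys / AAA Lys — identical.
Codon 4: GUG Val / GUA Val — synonymous.
Codon 5: ACU Thr / ACU Thr — identical.
Codon 6: GAG Glu / ACU Thr — nonsynonymous.
Codon 7: CAU His / CAC His — synonymous.
Codon 8: CAC His / AGG Arg — nonsynonymous.
Synonymous differences: 4.

4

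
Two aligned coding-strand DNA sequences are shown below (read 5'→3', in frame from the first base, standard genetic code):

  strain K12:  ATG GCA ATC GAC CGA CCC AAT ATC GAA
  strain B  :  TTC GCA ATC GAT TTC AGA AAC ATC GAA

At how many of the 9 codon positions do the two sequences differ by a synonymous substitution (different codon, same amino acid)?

Codon 1: ATG Met / TTC Phe — nonsynonymous.
Codon 2: GCA Ala / GCA Ala — identical.
Codon 3: ATC Ile / ATC Ile — identical.
Codon 4: GAC Asp / GAT Asp — synonymous.
Codon 5: CGA Arg / TTC Phe — nonsynonymous.
Codon 6: CCC Pro / AGA Arg — nonsynonymous.
Codon 7: AAT Asn / AAC Asn — synonymous.
Codon 8: ATC Ile / ATC Ile — identical.
Codon 9: GAA Glu / GAA Glu — identical.
Synonymous differences: 2.

2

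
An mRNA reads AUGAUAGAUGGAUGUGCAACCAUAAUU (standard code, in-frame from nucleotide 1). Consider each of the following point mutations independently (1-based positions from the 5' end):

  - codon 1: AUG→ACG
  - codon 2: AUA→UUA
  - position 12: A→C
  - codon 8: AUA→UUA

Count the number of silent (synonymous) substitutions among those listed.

1

Codon 1: AUG (Met) → ACG (Thr) — missense.
Codon 2: AUA (Ile) → UUA (Leu) — missense.
Codon 4: GGA (Gly) → GGC (Gly) — synonymous.
Codon 8: AUA (Ile) → UUA (Leu) — missense.
Synonymous: 1 of 4.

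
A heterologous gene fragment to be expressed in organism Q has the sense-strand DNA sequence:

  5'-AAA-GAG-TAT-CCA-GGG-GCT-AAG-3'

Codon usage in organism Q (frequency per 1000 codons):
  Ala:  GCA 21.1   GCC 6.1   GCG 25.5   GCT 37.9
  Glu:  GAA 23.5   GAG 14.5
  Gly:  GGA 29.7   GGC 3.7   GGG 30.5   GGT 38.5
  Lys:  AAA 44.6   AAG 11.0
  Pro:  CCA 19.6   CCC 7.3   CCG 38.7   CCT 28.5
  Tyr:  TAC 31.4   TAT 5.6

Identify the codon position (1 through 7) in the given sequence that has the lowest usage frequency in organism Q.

Codon 1 AAA (Lys): 44.6 per 1000.
Codon 2 GAG (Glu): 14.5 per 1000.
Codon 3 TAT (Tyr): 5.6 per 1000.
Codon 4 CCA (Pro): 19.6 per 1000.
Codon 5 GGG (Gly): 30.5 per 1000.
Codon 6 GCT (Ala): 37.9 per 1000.
Codon 7 AAG (Lys): 11.0 per 1000.
Lowest frequency is 5.6 at codon 3.

3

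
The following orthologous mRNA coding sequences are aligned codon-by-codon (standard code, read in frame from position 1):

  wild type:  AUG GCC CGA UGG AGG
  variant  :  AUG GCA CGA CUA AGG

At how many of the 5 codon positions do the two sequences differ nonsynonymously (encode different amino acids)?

1

Codon 1: AUG Met / AUG Met — identical.
Codon 2: GCC Ala / GCA Ala — synonymous.
Codon 3: CGA Arg / CGA Arg — identical.
Codon 4: UGG Trp / CUA Leu — nonsynonymous.
Codon 5: AGG Arg / AGG Arg — identical.
Nonsynonymous differences: 1.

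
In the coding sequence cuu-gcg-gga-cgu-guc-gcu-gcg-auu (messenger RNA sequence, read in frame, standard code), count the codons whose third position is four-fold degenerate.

7

Codon 1 CUU (Leu): third position 4-fold.
Codon 2 GCG (Ala): third position 4-fold.
Codon 3 GGA (Gly): third position 4-fold.
Codon 4 CGU (Arg): third position 4-fold.
Codon 5 GUC (Val): third position 4-fold.
Codon 6 GCU (Ala): third position 4-fold.
Codon 7 GCG (Ala): third position 4-fold.
Codon 8 AUU (Ile): third position 3-fold.
Four-fold degenerate third positions: 7.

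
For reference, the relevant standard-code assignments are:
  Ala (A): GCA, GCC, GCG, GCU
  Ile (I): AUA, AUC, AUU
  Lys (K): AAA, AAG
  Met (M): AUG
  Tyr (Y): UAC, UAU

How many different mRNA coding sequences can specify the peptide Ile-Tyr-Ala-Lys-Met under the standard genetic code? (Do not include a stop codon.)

Ile: 3 codons.
Tyr: 2 codons.
Ala: 4 codons.
Lys: 2 codons.
Met: 1 codon.
3 × 2 × 4 × 2 × 1 = 48.

48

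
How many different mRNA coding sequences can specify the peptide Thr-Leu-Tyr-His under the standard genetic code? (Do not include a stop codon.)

96

Thr: 4 codons.
Leu: 6 codons.
Tyr: 2 codons.
His: 2 codons.
4 × 6 × 2 × 2 = 96.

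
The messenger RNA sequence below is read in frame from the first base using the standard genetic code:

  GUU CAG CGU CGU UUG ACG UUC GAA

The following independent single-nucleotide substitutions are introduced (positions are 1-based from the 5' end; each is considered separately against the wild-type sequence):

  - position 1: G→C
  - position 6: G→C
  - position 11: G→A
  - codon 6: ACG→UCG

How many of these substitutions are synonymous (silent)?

0

Codon 1: GUU (Val) → CUU (Leu) — missense.
Codon 2: CAG (Gln) → CAC (His) — missense.
Codon 4: CGU (Arg) → CAU (His) — missense.
Codon 6: ACG (Thr) → UCG (Ser) — missense.
Synonymous: 0 of 4.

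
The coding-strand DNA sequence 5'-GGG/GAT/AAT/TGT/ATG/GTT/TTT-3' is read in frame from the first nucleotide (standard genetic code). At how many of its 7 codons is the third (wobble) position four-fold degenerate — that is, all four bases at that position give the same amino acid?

Codon 1 GGG (Gly): third position 4-fold.
Codon 2 GAT (Asp): third position 2-fold.
Codon 3 AAT (Asn): third position 2-fold.
Codon 4 TGT (Cys): third position 2-fold.
Codon 5 ATG (Met): third position 1-fold.
Codon 6 GTT (Val): third position 4-fold.
Codon 7 TTT (Phe): third position 2-fold.
Four-fold degenerate third positions: 2.

2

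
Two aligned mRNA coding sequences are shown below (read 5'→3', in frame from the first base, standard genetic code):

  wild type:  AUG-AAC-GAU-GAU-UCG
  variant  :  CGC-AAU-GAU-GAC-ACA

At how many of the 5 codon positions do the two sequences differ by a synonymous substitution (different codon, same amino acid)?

Codon 1: AUG Met / CGC Arg — nonsynonymous.
Codon 2: AAC Asn / AAU Asn — synonymous.
Codon 3: GAU Asp / GAU Asp — identical.
Codon 4: GAU Asp / GAC Asp — synonymous.
Codon 5: UCG Ser / ACA Thr — nonsynonymous.
Synonymous differences: 2.

2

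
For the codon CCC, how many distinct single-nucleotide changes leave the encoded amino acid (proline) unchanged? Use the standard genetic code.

Position 1: none → 0 synonymous.
Position 2: none → 0 synonymous.
Position 3: CCT, CCA, CCG → 3 synonymous.
Total: 0 + 0 + 3 = 3.

3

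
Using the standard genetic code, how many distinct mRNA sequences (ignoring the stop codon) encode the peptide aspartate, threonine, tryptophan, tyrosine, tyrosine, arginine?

Asp: 2 codons.
Thr: 4 codons.
Trp: 1 codon.
Tyr: 2 codons.
Tyr: 2 codons.
Arg: 6 codons.
2 × 4 × 1 × 2 × 2 × 6 = 192.

192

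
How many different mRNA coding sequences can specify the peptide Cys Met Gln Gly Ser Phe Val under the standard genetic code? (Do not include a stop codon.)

Cys: 2 codons.
Met: 1 codon.
Gln: 2 codons.
Gly: 4 codons.
Ser: 6 codons.
Phe: 2 codons.
Val: 4 codons.
2 × 1 × 2 × 4 × 6 × 2 × 4 = 768.

768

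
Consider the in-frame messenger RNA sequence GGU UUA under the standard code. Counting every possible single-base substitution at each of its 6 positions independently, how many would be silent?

Codon 1 (GGU, Gly): 3 synonymous substitutions.
Codon 2 (UUA, Leu): 2 synonymous substitutions.
Total: 3 + 2 = 5.

5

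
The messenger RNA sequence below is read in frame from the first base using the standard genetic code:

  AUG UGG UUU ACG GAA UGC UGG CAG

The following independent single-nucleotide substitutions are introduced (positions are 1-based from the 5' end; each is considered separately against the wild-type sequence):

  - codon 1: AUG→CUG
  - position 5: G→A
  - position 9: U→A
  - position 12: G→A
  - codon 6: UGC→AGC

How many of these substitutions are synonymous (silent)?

Codon 1: AUG (Met) → CUG (Leu) — missense.
Codon 2: UGG (Trp) → UAG (Stop) — nonsense.
Codon 3: UUU (Phe) → UUA (Leu) — missense.
Codon 4: ACG (Thr) → ACA (Thr) — synonymous.
Codon 6: UGC (Cys) → AGC (Ser) — missense.
Synonymous: 1 of 5.

1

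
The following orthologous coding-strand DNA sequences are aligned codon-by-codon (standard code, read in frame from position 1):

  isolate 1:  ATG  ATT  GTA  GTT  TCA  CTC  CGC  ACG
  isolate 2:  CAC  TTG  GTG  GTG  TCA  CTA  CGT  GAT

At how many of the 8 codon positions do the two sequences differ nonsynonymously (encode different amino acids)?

3

Codon 1: ATG Met / CAC His — nonsynonymous.
Codon 2: ATT Ile / TTG Leu — nonsynonymous.
Codon 3: GTA Val / GTG Val — synonymous.
Codon 4: GTT Val / GTG Val — synonymous.
Codon 5: TCA Ser / TCA Ser — identical.
Codon 6: CTC Leu / CTA Leu — synonymous.
Codon 7: CGC Arg / CGT Arg — synonymous.
Codon 8: ACG Thr / GAT Asp — nonsynonymous.
Nonsynonymous differences: 3.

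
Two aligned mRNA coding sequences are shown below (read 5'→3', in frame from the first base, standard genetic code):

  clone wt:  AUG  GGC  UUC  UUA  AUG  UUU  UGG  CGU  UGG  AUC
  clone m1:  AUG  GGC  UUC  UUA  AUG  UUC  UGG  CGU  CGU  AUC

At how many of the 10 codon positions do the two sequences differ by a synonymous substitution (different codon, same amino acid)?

1

Codon 1: AUG Met / AUG Met — identical.
Codon 2: GGC Gly / GGC Gly — identical.
Codon 3: UUC Phe / UUC Phe — identical.
Codon 4: UUA Leu / UUA Leu — identical.
Codon 5: AUG Met / AUG Met — identical.
Codon 6: UUU Phe / UUC Phe — synonymous.
Codon 7: UGG Trp / UGG Trp — identical.
Codon 8: CGU Arg / CGU Arg — identical.
Codon 9: UGG Trp / CGU Arg — nonsynonymous.
Codon 10: AUC Ile / AUC Ile — identical.
Synonymous differences: 1.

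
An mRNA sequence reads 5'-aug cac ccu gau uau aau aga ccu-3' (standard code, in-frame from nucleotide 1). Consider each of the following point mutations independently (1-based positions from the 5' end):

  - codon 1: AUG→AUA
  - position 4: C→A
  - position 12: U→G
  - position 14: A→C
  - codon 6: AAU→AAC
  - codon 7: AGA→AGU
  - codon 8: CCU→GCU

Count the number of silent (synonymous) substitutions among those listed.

Codon 1: AUG (Met) → AUA (Ile) — missense.
Codon 2: CAC (His) → AAC (Asn) — missense.
Codon 4: GAU (Asp) → GAG (Glu) — missense.
Codon 5: UAU (Tyr) → UCU (Ser) — missense.
Codon 6: AAU (Asn) → AAC (Asn) — synonymous.
Codon 7: AGA (Arg) → AGU (Ser) — missense.
Codon 8: CCU (Pro) → GCU (Ala) — missense.
Synonymous: 1 of 7.

1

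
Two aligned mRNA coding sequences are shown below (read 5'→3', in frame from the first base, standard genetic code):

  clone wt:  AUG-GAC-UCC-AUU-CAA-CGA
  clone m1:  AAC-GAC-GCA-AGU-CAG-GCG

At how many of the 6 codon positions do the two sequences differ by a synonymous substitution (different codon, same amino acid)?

Codon 1: AUG Met / AAC Asn — nonsynonymous.
Codon 2: GAC Asp / GAC Asp — identical.
Codon 3: UCC Ser / GCA Ala — nonsynonymous.
Codon 4: AUU Ile / AGU Ser — nonsynonymous.
Codon 5: CAA Gln / CAG Gln — synonymous.
Codon 6: CGA Arg / GCG Ala — nonsynonymous.
Synonymous differences: 1.

1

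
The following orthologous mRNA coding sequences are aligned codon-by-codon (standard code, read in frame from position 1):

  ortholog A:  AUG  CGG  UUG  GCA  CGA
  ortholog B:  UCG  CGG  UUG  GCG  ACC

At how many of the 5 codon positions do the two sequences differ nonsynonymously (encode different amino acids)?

Codon 1: AUG Met / UCG Ser — nonsynonymous.
Codon 2: CGG Arg / CGG Arg — identical.
Codon 3: UUG Leu / UUG Leu — identical.
Codon 4: GCA Ala / GCG Ala — synonymous.
Codon 5: CGA Arg / ACC Thr — nonsynonymous.
Nonsynonymous differences: 2.

2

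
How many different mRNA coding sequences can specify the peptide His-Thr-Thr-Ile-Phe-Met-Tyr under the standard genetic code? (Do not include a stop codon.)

His: 2 codons.
Thr: 4 codons.
Thr: 4 codons.
Ile: 3 codons.
Phe: 2 codons.
Met: 1 codon.
Tyr: 2 codons.
2 × 4 × 4 × 3 × 2 × 1 × 2 = 384.

384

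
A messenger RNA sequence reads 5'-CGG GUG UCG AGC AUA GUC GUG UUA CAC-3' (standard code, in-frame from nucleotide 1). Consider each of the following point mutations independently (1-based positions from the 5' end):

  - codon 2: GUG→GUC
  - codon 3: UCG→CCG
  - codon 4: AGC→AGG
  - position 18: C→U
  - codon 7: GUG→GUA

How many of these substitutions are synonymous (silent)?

Codon 2: GUG (Val) → GUC (Val) — synonymous.
Codon 3: UCG (Ser) → CCG (Pro) — missense.
Codon 4: AGC (Ser) → AGG (Arg) — missense.
Codon 6: GUC (Val) → GUU (Val) — synonymous.
Codon 7: GUG (Val) → GUA (Val) — synonymous.
Synonymous: 3 of 5.

3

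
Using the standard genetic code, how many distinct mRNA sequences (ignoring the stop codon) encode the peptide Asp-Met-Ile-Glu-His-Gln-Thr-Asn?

Asp: 2 codons.
Met: 1 codon.
Ile: 3 codons.
Glu: 2 codons.
His: 2 codons.
Gln: 2 codons.
Thr: 4 codons.
Asn: 2 codons.
2 × 1 × 3 × 2 × 2 × 2 × 4 × 2 = 384.

384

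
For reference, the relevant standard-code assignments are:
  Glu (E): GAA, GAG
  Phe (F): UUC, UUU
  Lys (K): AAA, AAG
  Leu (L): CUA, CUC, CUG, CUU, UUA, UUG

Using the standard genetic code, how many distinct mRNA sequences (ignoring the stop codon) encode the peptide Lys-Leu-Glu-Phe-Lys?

96

Lys: 2 codons.
Leu: 6 codons.
Glu: 2 codons.
Phe: 2 codons.
Lys: 2 codons.
2 × 6 × 2 × 2 × 2 = 96.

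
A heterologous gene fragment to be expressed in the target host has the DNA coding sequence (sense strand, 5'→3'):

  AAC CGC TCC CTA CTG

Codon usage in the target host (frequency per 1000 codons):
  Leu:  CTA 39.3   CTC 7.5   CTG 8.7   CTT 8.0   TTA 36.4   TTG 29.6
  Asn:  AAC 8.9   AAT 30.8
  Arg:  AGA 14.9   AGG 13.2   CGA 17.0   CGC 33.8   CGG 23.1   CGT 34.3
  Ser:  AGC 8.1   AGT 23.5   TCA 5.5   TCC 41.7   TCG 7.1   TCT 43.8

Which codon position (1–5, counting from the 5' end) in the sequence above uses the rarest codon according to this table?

5

Codon 1 AAC (Asn): 8.9 per 1000.
Codon 2 CGC (Arg): 33.8 per 1000.
Codon 3 TCC (Ser): 41.7 per 1000.
Codon 4 CTA (Leu): 39.3 per 1000.
Codon 5 CTG (Leu): 8.7 per 1000.
Lowest frequency is 8.7 at codon 5.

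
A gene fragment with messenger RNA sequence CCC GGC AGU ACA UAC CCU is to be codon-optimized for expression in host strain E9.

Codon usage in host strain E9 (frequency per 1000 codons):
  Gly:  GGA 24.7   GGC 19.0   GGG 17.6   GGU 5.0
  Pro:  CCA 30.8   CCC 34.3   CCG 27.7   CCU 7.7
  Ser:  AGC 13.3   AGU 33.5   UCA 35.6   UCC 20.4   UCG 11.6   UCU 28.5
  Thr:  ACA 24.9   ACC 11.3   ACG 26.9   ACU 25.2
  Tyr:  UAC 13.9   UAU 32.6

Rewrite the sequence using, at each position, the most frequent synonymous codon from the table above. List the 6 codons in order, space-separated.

CCC GGA UCA ACG UAU CCC

Codon 1 (Pro): best is CCC at 34.3.
Codon 2 (Gly): best is GGA at 24.7.
Codon 3 (Ser): best is UCA at 35.6.
Codon 4 (Thr): best is ACG at 26.9.
Codon 5 (Tyr): best is UAU at 32.6.
Codon 6 (Pro): best is CCC at 34.3.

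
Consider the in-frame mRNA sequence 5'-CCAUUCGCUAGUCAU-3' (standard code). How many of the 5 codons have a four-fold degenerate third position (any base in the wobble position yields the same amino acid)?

Codon 1 CCA (Pro): third position 4-fold.
Codon 2 UUC (Phe): third position 2-fold.
Codon 3 GCU (Ala): third position 4-fold.
Codon 4 AGU (Ser): third position 2-fold.
Codon 5 CAU (His): third position 2-fold.
Four-fold degenerate third positions: 2.

2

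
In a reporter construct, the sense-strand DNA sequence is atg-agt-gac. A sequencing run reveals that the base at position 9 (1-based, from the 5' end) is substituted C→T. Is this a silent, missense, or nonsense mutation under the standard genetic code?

silent

Position 9 falls in codon 3: GAC → Asp.
After the substitution the codon is GAT → Asp.
Both encode Asp, so the change is synonymous.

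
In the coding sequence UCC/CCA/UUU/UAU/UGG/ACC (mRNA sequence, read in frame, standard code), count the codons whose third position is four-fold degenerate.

3

Codon 1 UCC (Ser): third position 4-fold.
Codon 2 CCA (Pro): third position 4-fold.
Codon 3 UUU (Phe): third position 2-fold.
Codon 4 UAU (Tyr): third position 2-fold.
Codon 5 UGG (Trp): third position 1-fold.
Codon 6 ACC (Thr): third position 4-fold.
Four-fold degenerate third positions: 3.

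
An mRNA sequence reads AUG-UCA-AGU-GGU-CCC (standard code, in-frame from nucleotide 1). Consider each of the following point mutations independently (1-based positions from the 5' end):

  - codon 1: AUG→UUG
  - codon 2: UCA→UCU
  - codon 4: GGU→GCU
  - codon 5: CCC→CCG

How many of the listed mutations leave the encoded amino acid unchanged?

2

Codon 1: AUG (Met) → UUG (Leu) — missense.
Codon 2: UCA (Ser) → UCU (Ser) — synonymous.
Codon 4: GGU (Gly) → GCU (Ala) — missense.
Codon 5: CCC (Pro) → CCG (Pro) — synonymous.
Synonymous: 2 of 4.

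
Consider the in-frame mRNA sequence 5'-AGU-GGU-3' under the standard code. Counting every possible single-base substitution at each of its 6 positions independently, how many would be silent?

Codon 1 (AGU, Ser): 1 synonymous substitution.
Codon 2 (GGU, Gly): 3 synonymous substitutions.
Total: 1 + 3 = 4.

4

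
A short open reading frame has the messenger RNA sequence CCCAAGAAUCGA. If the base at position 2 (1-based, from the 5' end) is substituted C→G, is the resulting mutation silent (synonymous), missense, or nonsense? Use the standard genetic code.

Position 2 falls in codon 1: CCC → Pro.
After the substitution the codon is CGC → Arg.
Pro ≠ Arg, so this is a missense mutation.

missense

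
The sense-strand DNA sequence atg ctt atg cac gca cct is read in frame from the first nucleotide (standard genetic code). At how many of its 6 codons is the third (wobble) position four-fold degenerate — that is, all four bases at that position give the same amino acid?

3

Codon 1 ATG (Met): third position 1-fold.
Codon 2 CTT (Leu): third position 4-fold.
Codon 3 ATG (Met): third position 1-fold.
Codon 4 CAC (His): third position 2-fold.
Codon 5 GCA (Ala): third position 4-fold.
Codon 6 CCT (Pro): third position 4-fold.
Four-fold degenerate third positions: 3.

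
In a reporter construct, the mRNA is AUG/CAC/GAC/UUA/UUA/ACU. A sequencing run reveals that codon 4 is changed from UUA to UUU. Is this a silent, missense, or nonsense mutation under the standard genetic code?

missense

Position 12 falls in codon 4: UUA → Leu.
After the substitution the codon is UUU → Phe.
Leu ≠ Phe, so this is a missense mutation.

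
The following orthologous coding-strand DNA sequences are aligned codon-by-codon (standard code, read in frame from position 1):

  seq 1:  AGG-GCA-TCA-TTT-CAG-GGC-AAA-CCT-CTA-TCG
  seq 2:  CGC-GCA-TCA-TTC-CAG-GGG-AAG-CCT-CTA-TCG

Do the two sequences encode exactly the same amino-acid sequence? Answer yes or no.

Codon 1: AGG Arg / CGC Arg — synonymous.
Codon 2: GCA Ala / GCA Ala — identical.
Codon 3: TCA Ser / TCA Ser — identical.
Codon 4: TTT Phe / TTC Phe — synonymous.
Codon 5: CAG Gln / CAG Gln — identical.
Codon 6: GGC Gly / GGG Gly — synonymous.
Codon 7: AAA Lys / AAG Lys — synonymous.
Codon 8: CCT Pro / CCT Pro — identical.
Codon 9: CTA Leu / CTA Leu — identical.
Codon 10: TCG Ser / TCG Ser — identical.
Nonsynonymous differences: 0 → same protein.

yes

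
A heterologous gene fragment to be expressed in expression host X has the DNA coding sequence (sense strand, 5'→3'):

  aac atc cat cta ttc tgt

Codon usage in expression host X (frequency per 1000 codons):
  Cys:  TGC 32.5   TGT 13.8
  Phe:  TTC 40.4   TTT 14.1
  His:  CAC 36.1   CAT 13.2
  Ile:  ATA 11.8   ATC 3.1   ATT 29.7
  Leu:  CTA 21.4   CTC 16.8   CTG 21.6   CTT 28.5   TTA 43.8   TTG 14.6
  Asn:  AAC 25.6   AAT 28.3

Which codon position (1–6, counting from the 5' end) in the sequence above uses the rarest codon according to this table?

Codon 1 AAC (Asn): 25.6 per 1000.
Codon 2 ATC (Ile): 3.1 per 1000.
Codon 3 CAT (His): 13.2 per 1000.
Codon 4 CTA (Leu): 21.4 per 1000.
Codon 5 TTC (Phe): 40.4 per 1000.
Codon 6 TGT (Cys): 13.8 per 1000.
Lowest frequency is 3.1 at codon 2.

2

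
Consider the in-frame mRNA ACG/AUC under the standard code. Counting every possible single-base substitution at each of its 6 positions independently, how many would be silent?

Codon 1 (ACG, Thr): 3 synonymous substitutions.
Codon 2 (AUC, Ile): 2 synonymous substitutions.
Total: 3 + 2 = 5.

5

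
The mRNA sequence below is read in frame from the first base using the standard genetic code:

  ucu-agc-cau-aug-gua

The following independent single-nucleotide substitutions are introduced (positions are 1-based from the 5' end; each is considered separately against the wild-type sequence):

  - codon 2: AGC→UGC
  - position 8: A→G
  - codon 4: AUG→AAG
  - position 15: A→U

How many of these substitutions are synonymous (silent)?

1

Codon 2: AGC (Ser) → UGC (Cys) — missense.
Codon 3: CAU (His) → CGU (Arg) — missense.
Codon 4: AUG (Met) → AAG (Lys) — missense.
Codon 5: GUA (Val) → GUU (Val) — synonymous.
Synonymous: 1 of 4.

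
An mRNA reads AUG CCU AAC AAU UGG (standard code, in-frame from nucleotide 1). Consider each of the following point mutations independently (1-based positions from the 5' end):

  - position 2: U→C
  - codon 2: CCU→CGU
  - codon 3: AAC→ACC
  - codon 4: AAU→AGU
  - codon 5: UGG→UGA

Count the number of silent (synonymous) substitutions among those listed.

Codon 1: AUG (Met) → ACG (Thr) — missense.
Codon 2: CCU (Pro) → CGU (Arg) — missense.
Codon 3: AAC (Asn) → ACC (Thr) — missense.
Codon 4: AAU (Asn) → AGU (Ser) — missense.
Codon 5: UGG (Trp) → UGA (Stop) — nonsense.
Synonymous: 0 of 5.

0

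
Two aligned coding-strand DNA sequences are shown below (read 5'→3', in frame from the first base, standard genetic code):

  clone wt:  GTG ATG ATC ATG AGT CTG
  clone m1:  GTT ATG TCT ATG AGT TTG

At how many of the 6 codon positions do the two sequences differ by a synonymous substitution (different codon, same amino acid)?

2

Codon 1: GTG Val / GTT Val — synonymous.
Codon 2: ATG Met / ATG Met — identical.
Codon 3: ATC Ile / TCT Ser — nonsynonymous.
Codon 4: ATG Met / ATG Met — identical.
Codon 5: AGT Ser / AGT Ser — identical.
Codon 6: CTG Leu / TTG Leu — synonymous.
Synonymous differences: 2.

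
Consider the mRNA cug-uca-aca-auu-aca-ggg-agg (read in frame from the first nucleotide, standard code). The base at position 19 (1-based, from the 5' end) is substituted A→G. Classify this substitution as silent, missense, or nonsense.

Position 19 falls in codon 7: AGG → Arg.
After the substitution the codon is GGG → Gly.
Arg ≠ Gly, so this is a missense mutation.

missense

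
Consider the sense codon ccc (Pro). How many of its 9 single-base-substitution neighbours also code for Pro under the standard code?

Position 1: none → 0 synonymous.
Position 2: none → 0 synonymous.
Position 3: CCU, CCA, CCG → 3 synonymous.
Total: 0 + 0 + 3 = 3.

3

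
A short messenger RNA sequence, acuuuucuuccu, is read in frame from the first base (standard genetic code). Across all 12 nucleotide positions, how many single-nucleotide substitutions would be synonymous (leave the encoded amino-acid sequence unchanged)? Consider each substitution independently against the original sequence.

Codon 1 (ACU, Thr): 3 synonymous substitutions.
Codon 2 (UUU, Phe): 1 synonymous substitution.
Codon 3 (CUU, Leu): 3 synonymous substitutions.
Codon 4 (CCU, Pro): 3 synonymous substitutions.
Total: 3 + 1 + 3 + 3 = 10.

10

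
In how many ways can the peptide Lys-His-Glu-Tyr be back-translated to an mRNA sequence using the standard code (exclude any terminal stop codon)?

16

Lys: 2 codons.
His: 2 codons.
Glu: 2 codons.
Tyr: 2 codons.
2 × 2 × 2 × 2 = 16.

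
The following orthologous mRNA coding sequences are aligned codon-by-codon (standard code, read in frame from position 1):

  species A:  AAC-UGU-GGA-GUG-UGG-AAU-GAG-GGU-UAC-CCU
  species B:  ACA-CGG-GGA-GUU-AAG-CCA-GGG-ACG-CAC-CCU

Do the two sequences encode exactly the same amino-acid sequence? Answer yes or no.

Codon 1: AAC Asn / ACA Thr — nonsynonymous.
Codon 2: UGU Cys / CGG Arg — nonsynonymous.
Codon 3: GGA Gly / GGA Gly — identical.
Codon 4: GUG Val / GUU Val — synonymous.
Codon 5: UGG Trp / AAG Lys — nonsynonymous.
Codon 6: AAU Asn / CCA Pro — nonsynonymous.
Codon 7: GAG Glu / GGG Gly — nonsynonymous.
Codon 8: GGU Gly / ACG Thr — nonsynonymous.
Codon 9: UAC Tyr / CAC His — nonsynonymous.
Codon 10: CCU Pro / CCU Pro — identical.
Nonsynonymous differences: 7 → different protein.

no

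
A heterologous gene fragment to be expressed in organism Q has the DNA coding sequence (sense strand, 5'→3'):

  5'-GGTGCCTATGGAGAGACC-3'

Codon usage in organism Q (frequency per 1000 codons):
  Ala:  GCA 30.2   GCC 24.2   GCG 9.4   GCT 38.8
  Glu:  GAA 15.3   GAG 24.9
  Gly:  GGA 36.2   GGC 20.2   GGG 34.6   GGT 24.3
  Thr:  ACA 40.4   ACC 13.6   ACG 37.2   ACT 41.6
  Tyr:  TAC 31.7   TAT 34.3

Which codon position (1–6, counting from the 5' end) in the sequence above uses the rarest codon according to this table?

Codon 1 GGT (Gly): 24.3 per 1000.
Codon 2 GCC (Ala): 24.2 per 1000.
Codon 3 TAT (Tyr): 34.3 per 1000.
Codon 4 GGA (Gly): 36.2 per 1000.
Codon 5 GAG (Glu): 24.9 per 1000.
Codon 6 ACC (Thr): 13.6 per 1000.
Lowest frequency is 13.6 at codon 6.

6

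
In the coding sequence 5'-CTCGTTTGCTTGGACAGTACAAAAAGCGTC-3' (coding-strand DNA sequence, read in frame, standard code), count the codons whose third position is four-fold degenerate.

4

Codon 1 CTC (Leu): third position 4-fold.
Codon 2 GTT (Val): third position 4-fold.
Codon 3 TGC (Cys): third position 2-fold.
Codon 4 TTG (Leu): third position 2-fold.
Codon 5 GAC (Asp): third position 2-fold.
Codon 6 AGT (Ser): third position 2-fold.
Codon 7 ACA (Thr): third position 4-fold.
Codon 8 AAA (Lys): third position 2-fold.
Codon 9 AGC (Ser): third position 2-fold.
Codon 10 GTC (Val): third position 4-fold.
Four-fold degenerate third positions: 4.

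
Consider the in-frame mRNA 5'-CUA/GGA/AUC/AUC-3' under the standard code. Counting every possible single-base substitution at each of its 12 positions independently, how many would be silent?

Codon 1 (CUA, Leu): 4 synonymous substitutions.
Codon 2 (GGA, Gly): 3 synonymous substitutions.
Codon 3 (AUC, Ile): 2 synonymous substitutions.
Codon 4 (AUC, Ile): 2 synonymous substitutions.
Total: 4 + 3 + 2 + 2 = 11.

11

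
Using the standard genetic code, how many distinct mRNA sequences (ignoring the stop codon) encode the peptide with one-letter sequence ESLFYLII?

15552

Glu: 2 codons.
Ser: 6 codons.
Leu: 6 codons.
Phe: 2 codons.
Tyr: 2 codons.
Leu: 6 codons.
Ile: 3 codons.
Ile: 3 codons.
2 × 6 × 6 × 2 × 2 × 6 × 3 × 3 = 15552.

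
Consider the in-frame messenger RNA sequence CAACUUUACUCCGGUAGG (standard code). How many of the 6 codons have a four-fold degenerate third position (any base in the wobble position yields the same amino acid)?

Codon 1 CAA (Gln): third position 2-fold.
Codon 2 CUU (Leu): third position 4-fold.
Codon 3 UAC (Tyr): third position 2-fold.
Codon 4 UCC (Ser): third position 4-fold.
Codon 5 GGU (Gly): third position 4-fold.
Codon 6 AGG (Arg): third position 2-fold.
Four-fold degenerate third positions: 3.

3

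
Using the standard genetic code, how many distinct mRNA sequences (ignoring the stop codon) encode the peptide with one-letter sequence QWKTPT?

Gln: 2 codons.
Trp: 1 codon.
Lys: 2 codons.
Thr: 4 codons.
Pro: 4 codons.
Thr: 4 codons.
2 × 1 × 2 × 4 × 4 × 4 = 256.

256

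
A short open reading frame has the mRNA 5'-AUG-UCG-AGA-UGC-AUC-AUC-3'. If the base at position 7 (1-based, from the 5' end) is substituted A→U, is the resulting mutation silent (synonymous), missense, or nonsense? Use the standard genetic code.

nonsense

Position 7 falls in codon 3: AGA → Arg.
After the substitution the codon is UGA → Stop.
The new codon is a stop codon, so this is a nonsense mutation.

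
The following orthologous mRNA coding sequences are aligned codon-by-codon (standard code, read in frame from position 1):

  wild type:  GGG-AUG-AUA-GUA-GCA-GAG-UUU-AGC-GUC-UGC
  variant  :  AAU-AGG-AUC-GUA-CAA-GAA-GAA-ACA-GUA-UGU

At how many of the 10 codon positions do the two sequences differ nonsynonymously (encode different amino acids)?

Codon 1: GGG Gly / AAU Asn — nonsynonymous.
Codon 2: AUG Met / AGG Arg — nonsynonymous.
Codon 3: AUA Ile / AUC Ile — synonymous.
Codon 4: GUA Val / GUA Val — identical.
Codon 5: GCA Ala / CAA Gln — nonsynonymous.
Codon 6: GAG Glu / GAA Glu — synonymous.
Codon 7: UUU Phe / GAA Glu — nonsynonymous.
Codon 8: AGC Ser / ACA Thr — nonsynonymous.
Codon 9: GUC Val / GUA Val — synonymous.
Codon 10: UGC Cys / UGU Cys — synonymous.
Nonsynonymous differences: 5.

5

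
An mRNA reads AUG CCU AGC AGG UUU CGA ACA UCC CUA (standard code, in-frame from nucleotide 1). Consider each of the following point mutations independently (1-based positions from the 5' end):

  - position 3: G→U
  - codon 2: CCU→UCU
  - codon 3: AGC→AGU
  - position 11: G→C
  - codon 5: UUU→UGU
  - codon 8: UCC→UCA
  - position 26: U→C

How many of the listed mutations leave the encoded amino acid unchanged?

2

Codon 1: AUG (Met) → AUU (Ile) — missense.
Codon 2: CCU (Pro) → UCU (Ser) — missense.
Codon 3: AGC (Ser) → AGU (Ser) — synonymous.
Codon 4: AGG (Arg) → ACG (Thr) — missense.
Codon 5: UUU (Phe) → UGU (Cys) — missense.
Codon 8: UCC (Ser) → UCA (Ser) — synonymous.
Codon 9: CUA (Leu) → CCA (Pro) — missense.
Synonymous: 2 of 7.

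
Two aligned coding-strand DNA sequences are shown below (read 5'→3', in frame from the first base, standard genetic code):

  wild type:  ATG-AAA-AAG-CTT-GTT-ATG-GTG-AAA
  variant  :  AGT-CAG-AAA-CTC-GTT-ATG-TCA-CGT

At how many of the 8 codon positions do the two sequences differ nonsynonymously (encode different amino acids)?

Codon 1: ATG Met / AGT Ser — nonsynonymous.
Codon 2: AAA Lys / CAG Gln — nonsynonymous.
Codon 3: AAG Lys / AAA Lys — synonymous.
Codon 4: CTT Leu / CTC Leu — synonymous.
Codon 5: GTT Val / GTT Val — identical.
Codon 6: ATG Met / ATG Met — identical.
Codon 7: GTG Val / TCA Ser — nonsynonymous.
Codon 8: AAA Lys / CGT Arg — nonsynonymous.
Nonsynonymous differences: 4.

4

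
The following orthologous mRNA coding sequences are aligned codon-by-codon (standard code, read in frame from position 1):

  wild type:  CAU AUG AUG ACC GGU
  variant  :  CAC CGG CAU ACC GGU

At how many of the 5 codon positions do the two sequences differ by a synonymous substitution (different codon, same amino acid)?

1

Codon 1: CAU His / CAC His — synonymous.
Codon 2: AUG Met / CGG Arg — nonsynonymous.
Codon 3: AUG Met / CAU His — nonsynonymous.
Codon 4: ACC Thr / ACC Thr — identical.
Codon 5: GGU Gly / GGU Gly — identical.
Synonymous differences: 1.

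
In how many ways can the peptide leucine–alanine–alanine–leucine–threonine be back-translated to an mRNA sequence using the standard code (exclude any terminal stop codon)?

2304

Leu: 6 codons.
Ala: 4 codons.
Ala: 4 codons.
Leu: 6 codons.
Thr: 4 codons.
6 × 4 × 4 × 6 × 4 = 2304.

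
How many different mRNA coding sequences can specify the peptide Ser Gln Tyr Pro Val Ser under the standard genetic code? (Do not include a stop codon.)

Ser: 6 codons.
Gln: 2 codons.
Tyr: 2 codons.
Pro: 4 codons.
Val: 4 codons.
Ser: 6 codons.
6 × 2 × 2 × 4 × 4 × 6 = 2304.

2304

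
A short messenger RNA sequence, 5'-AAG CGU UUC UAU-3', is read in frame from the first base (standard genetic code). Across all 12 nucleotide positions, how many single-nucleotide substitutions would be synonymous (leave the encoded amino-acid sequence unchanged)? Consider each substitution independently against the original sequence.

6

Codon 1 (AAG, Lys): 1 synonymous substitution.
Codon 2 (CGU, Arg): 3 synonymous substitutions.
Codon 3 (UUC, Phe): 1 synonymous substitution.
Codon 4 (UAU, Tyr): 1 synonymous substitution.
Total: 1 + 3 + 1 + 1 = 6.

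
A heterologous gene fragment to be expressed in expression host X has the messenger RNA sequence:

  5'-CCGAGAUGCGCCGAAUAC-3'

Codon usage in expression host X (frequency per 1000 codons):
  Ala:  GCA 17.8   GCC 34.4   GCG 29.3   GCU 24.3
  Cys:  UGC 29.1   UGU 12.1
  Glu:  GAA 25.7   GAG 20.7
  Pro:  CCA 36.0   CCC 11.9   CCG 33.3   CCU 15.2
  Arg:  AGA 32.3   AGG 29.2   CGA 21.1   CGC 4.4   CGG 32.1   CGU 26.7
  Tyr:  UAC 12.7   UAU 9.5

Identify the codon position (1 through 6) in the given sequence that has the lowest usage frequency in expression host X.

6

Codon 1 CCG (Pro): 33.3 per 1000.
Codon 2 AGA (Arg): 32.3 per 1000.
Codon 3 UGC (Cys): 29.1 per 1000.
Codon 4 GCC (Ala): 34.4 per 1000.
Codon 5 GAA (Glu): 25.7 per 1000.
Codon 6 UAC (Tyr): 12.7 per 1000.
Lowest frequency is 12.7 at codon 6.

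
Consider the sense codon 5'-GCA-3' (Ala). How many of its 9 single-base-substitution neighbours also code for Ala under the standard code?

3

Position 1: none → 0 synonymous.
Position 2: none → 0 synonymous.
Position 3: GCT, GCC, GCG → 3 synonymous.
Total: 0 + 0 + 3 = 3.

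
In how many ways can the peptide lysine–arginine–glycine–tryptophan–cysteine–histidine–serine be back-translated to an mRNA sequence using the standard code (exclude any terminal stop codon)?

1152

Lys: 2 codons.
Arg: 6 codons.
Gly: 4 codons.
Trp: 1 codon.
Cys: 2 codons.
His: 2 codons.
Ser: 6 codons.
2 × 6 × 4 × 1 × 2 × 2 × 6 = 1152.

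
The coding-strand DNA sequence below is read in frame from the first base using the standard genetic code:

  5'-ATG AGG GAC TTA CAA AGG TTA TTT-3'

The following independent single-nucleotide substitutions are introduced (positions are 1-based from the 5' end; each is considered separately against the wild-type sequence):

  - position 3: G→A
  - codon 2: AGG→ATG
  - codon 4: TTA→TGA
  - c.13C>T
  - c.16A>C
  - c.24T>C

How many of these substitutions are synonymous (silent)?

2

Codon 1: ATG (Met) → ATA (Ile) — missense.
Codon 2: AGG (Arg) → ATG (Met) — missense.
Codon 4: TTA (Leu) → TGA (Stop) — nonsense.
Codon 5: CAA (Gln) → TAA (Stop) — nonsense.
Codon 6: AGG (Arg) → CGG (Arg) — synonymous.
Codon 8: TTT (Phe) → TTC (Phe) — synonymous.
Synonymous: 2 of 6.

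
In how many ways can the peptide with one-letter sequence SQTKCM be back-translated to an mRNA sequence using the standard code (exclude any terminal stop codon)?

192

Ser: 6 codons.
Gln: 2 codons.
Thr: 4 codons.
Lys: 2 codons.
Cys: 2 codons.
Met: 1 codon.
6 × 2 × 4 × 2 × 2 × 1 = 192.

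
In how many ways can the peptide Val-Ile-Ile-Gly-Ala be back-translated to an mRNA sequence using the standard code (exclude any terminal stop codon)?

576

Val: 4 codons.
Ile: 3 codons.
Ile: 3 codons.
Gly: 4 codons.
Ala: 4 codons.
4 × 3 × 3 × 4 × 4 = 576.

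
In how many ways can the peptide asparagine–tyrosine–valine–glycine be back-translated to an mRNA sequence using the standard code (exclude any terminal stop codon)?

64

Asn: 2 codons.
Tyr: 2 codons.
Val: 4 codons.
Gly: 4 codons.
2 × 2 × 4 × 4 = 64.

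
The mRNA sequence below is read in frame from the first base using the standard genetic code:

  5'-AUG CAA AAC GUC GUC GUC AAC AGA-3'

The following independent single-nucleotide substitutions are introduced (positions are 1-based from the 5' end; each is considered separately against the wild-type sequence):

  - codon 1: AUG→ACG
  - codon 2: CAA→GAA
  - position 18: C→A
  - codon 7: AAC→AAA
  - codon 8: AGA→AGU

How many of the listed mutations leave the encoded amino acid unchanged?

1

Codon 1: AUG (Met) → ACG (Thr) — missense.
Codon 2: CAA (Gln) → GAA (Glu) — missense.
Codon 6: GUC (Val) → GUA (Val) — synonymous.
Codon 7: AAC (Asn) → AAA (Lys) — missense.
Codon 8: AGA (Arg) → AGU (Ser) — missense.
Synonymous: 1 of 5.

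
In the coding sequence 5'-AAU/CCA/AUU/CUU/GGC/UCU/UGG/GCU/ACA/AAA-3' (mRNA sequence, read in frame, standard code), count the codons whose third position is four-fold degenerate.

6

Codon 1 AAU (Asn): third position 2-fold.
Codon 2 CCA (Pro): third position 4-fold.
Codon 3 AUU (Ile): third position 3-fold.
Codon 4 CUU (Leu): third position 4-fold.
Codon 5 GGC (Gly): third position 4-fold.
Codon 6 UCU (Ser): third position 4-fold.
Codon 7 UGG (Trp): third position 1-fold.
Codon 8 GCU (Ala): third position 4-fold.
Codon 9 ACA (Thr): third position 4-fold.
Codon 10 AAA (Lys): third position 2-fold.
Four-fold degenerate third positions: 6.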